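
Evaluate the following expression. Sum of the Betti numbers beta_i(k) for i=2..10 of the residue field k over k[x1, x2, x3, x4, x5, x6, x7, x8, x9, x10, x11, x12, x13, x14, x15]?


Koszul resolution: beta_i(k)=C(n,i), n=15
C(15,2)=105, C(15,3)=455, C(15,4)=1365, C(15,5)=3003, C(15,6)=5005, C(15,7)=6435, C(15,8)=6435, C(15,9)=5005, C(15,10)=3003
Sum=30811


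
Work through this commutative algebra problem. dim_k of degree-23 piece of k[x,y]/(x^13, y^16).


k[x,y], I = (x^13, y^16), d = 23
Need i < 13 and d-i < 16.
Range: 8 <= i <= 12.
H(23) = 5


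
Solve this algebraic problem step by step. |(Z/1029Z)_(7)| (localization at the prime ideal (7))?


7-primary part: 1029=7^3*3
Size=7^3=343


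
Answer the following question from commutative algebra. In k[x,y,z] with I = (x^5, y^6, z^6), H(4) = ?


Need i<5, j<6, k<6 with i+j+k=4.
For each i, j ranges over max(0,4-i-5)..min(5,4-i):
  i=0: j in [0,4] -> 5
  i=1: j in [0,3] -> 4
  i=2: j in [0,2] -> 3
  i=3: j in [0,1] -> 2
  i=4: j in [0,0] -> 1
H(4) = 5+4+3+2+1 = 15


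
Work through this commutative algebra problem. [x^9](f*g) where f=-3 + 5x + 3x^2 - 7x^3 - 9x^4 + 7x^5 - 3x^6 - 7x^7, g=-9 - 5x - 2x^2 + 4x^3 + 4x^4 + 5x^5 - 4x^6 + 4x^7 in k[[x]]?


[x^9] = sum a_i*b_j, i+j=9
  3*4=12
  -7*-4=28
  -9*5=-45
  7*4=28
  -3*4=-12
  -7*-2=14
Sum=25


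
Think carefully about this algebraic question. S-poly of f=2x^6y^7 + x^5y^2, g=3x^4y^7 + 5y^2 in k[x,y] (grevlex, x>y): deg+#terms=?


LT(f)=2x^6y^7, LT(g)=3x^4y^7
lcm(LM)=x^6y^7
S(f,g) (scaled by 6 to clear denominators) = 3*f - 2x^2*g = 3x^5y^2 - 10x^2y^2
2 terms, deg 7.
7+2=9


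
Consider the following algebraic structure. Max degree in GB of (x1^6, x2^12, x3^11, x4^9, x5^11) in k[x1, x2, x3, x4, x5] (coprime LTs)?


Pure powers, coprime LTs => already GB.
Degrees: 6, 12, 11, 9, 11
Max=12


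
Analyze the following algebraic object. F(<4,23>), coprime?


gcd(4,23)=1 => F=ab-a-b=4*23-4-23=92-27=65


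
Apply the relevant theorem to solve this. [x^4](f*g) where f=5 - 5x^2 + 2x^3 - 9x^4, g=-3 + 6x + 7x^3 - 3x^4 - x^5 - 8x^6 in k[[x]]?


[x^4] = sum a_i*b_j, i+j=4
  5*-3=-15
  2*6=12
  -9*-3=27
Sum=24


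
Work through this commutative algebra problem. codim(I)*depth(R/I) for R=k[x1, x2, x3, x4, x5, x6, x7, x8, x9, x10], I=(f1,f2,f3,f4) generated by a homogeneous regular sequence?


codim=4, depth=dim(R/I)=10-4=6
Product=4*6=24


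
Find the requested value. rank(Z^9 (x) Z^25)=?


rank(M(x)N) = rank(M)*rank(N)
9*25 = 225


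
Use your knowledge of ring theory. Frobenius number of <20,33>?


gcd(20,33)=1 => F=ab-a-b=20*33-20-33=660-53=607


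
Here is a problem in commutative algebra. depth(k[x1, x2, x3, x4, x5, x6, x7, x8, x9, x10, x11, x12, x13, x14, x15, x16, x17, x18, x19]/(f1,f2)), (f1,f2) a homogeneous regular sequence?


depth(R)=19
depth(R/I)=19-2=17


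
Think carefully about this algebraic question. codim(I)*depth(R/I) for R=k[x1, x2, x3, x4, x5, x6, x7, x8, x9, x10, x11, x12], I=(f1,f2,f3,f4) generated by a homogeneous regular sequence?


codim=4, depth=dim(R/I)=12-4=8
Product=4*8=32


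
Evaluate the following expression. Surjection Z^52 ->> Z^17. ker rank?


rank(ker) = 52-17 = 35


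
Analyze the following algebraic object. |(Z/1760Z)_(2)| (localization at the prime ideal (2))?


2-primary part: 1760=2^5*55
Size=2^5=32


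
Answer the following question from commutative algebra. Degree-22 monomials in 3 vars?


C(d+n-1,n-1)=C(24,2)=276


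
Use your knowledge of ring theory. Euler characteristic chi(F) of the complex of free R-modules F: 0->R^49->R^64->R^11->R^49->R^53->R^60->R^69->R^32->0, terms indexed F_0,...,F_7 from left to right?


chi = sum (-1)^i * rank:
(-1)^0*49=49
(-1)^1*64=-64
(-1)^2*11=11
(-1)^3*49=-49
(-1)^4*53=53
(-1)^5*60=-60
(-1)^6*69=69
(-1)^7*32=-32
chi=-23


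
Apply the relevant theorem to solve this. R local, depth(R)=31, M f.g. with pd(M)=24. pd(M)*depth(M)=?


pd+depth=31
depth=31-24=7
pd*depth=24*7=168


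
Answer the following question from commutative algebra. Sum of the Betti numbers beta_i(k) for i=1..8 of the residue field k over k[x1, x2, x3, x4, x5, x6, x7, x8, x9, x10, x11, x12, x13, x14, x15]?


Koszul resolution: beta_i(k)=C(n,i), n=15
C(15,1)=15, C(15,2)=105, C(15,3)=455, C(15,4)=1365, C(15,5)=3003, C(15,6)=5005, C(15,7)=6435, C(15,8)=6435
Sum=22818


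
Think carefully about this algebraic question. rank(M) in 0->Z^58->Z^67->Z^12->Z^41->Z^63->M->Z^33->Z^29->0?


Alt sum=0:
(-1)^0*58 + (-1)^1*67 + (-1)^2*12 + (-1)^3*41 + (-1)^4*63 + (-1)^5*? + (-1)^6*33 + (-1)^7*29=0
rank(M)=29


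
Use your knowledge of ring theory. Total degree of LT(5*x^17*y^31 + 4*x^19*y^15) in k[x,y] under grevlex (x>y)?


LT: 5*x^17*y^31
deg_x=17, deg_y=31
Total=17+31=48


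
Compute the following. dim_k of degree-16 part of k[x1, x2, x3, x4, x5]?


C(d+n-1,n-1)=C(20,4)=4845


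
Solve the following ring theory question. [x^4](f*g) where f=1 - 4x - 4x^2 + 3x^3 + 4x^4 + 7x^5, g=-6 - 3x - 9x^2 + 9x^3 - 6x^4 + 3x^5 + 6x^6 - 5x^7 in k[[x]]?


[x^4] = sum a_i*b_j, i+j=4
  1*-6=-6
  -4*9=-36
  -4*-9=36
  3*-3=-9
  4*-6=-24
Sum=-39


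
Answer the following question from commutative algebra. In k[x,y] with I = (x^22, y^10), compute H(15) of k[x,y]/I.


k[x,y], I = (x^22, y^10), d = 15
Need i < 22 and d-i < 10.
Range: 6 <= i <= 15.
H(15) = 10


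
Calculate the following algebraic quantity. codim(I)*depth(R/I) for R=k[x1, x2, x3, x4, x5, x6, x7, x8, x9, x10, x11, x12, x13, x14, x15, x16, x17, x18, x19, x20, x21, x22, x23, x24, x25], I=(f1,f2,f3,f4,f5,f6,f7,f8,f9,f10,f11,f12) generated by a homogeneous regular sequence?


codim=12, depth=dim(R/I)=25-12=13
Product=12*13=156


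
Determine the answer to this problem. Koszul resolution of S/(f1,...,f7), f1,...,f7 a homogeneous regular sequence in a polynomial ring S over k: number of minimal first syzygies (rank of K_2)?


Regular sequence => Koszul complex is the minimal free resolution.
Syz_1 minimally generated by Koszul relations f_i*e_j - f_j*e_i (i<j): mu(Syz_1) = beta_2 = C(m,2) = m(m-1)/2
m=7
7*6/2 = 21


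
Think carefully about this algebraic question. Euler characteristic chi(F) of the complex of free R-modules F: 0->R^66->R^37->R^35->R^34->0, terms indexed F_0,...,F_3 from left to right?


chi = sum (-1)^i * rank:
(-1)^0*66=66
(-1)^1*37=-37
(-1)^2*35=35
(-1)^3*34=-34
chi=30


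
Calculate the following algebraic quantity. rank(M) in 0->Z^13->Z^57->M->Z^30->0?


Alt sum=0:
(-1)^0*13 + (-1)^1*57 + (-1)^2*? + (-1)^3*30=0
rank(M)=74


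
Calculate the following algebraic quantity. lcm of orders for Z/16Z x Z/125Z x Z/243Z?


Exponent = lcm of the cyclic orders; pairwise coprime => product.
2^4*5^3*3^5=16*125*243=486000


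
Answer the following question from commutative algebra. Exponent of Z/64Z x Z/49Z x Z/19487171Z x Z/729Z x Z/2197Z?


Exponent = lcm of the cyclic orders; pairwise coprime => product.
2^6*7^2*11^7*3^6*13^3=64*49*19487171*729*2197=97877402491796928


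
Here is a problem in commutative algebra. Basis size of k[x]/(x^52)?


Basis: 1,x,...,x^51
dim=52


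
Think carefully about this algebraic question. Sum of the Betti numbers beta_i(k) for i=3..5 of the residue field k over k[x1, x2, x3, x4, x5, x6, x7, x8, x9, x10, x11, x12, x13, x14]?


Koszul resolution: beta_i(k)=C(n,i), n=14
C(14,3)=364, C(14,4)=1001, C(14,5)=2002
Sum=3367


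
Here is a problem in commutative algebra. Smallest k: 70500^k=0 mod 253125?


70500^k mod 253125:
k=1: 70500
k=2: 140625
k=3: 168750
k=4: 0
First zero at k = 4


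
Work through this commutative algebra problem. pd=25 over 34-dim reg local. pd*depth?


pd+depth=34
depth=34-25=9
pd*depth=25*9=225


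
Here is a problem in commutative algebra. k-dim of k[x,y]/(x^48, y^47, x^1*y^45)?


k[x,y]/I, I = (x^48, y^47, x^1*y^45)
Rect: 48x47=2256. Corner: (48-1)x(47-45)=94.
dim = 2256-94 = 2162


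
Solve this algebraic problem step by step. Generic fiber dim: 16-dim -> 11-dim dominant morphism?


dim(fiber)=dim(X)-dim(Y)=16-11=5


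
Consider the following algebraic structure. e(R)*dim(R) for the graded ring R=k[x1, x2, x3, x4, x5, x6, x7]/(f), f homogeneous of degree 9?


e(R)=deg(f)=9, dim(R)=7-1=6
e*dim=9*6=54


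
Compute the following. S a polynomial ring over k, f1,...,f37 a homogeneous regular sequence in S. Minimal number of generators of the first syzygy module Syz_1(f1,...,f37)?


Regular sequence => Koszul complex is the minimal free resolution.
Syz_1 minimally generated by Koszul relations f_i*e_j - f_j*e_i (i<j): mu(Syz_1) = beta_2 = C(m,2) = m(m-1)/2
m=37
37*36/2 = 666


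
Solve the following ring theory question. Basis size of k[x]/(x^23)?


Basis: 1,x,...,x^22
dim=23


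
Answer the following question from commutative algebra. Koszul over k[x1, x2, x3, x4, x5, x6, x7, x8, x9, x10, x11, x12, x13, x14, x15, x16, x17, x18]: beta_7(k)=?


C(n,i)=C(18,7)=31824


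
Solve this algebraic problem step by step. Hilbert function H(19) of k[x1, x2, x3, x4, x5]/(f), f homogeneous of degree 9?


C(23,4)-C(14,4)=8855-1001=7854


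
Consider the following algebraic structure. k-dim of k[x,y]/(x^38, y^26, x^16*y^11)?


k[x,y]/I, I = (x^38, y^26, x^16*y^11)
Rect: 38x26=988. Corner: (38-16)x(26-11)=330.
dim = 988-330 = 658


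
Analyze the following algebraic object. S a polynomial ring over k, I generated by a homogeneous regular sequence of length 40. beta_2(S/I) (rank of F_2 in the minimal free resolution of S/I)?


Regular sequence => Koszul complex is the minimal free resolution.
Syz_1 minimally generated by Koszul relations f_i*e_j - f_j*e_i (i<j): mu(Syz_1) = beta_2 = C(m,2) = m(m-1)/2
m=40
40*39/2 = 780


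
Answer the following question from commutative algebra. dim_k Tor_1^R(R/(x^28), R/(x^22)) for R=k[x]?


Tor_1(R/I,R/J)=(I cap J)/IJ=(x^28)/(x^50)
dim=50-28=min(28,22)=22


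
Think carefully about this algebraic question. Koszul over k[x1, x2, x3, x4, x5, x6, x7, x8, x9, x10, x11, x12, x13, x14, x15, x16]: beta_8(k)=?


C(n,i)=C(16,8)=12870


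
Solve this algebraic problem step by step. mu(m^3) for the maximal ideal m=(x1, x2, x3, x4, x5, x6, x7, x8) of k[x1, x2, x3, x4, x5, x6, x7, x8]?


Graded Nakayama: mu(m^d) = dim_k (m^d/m^(d+1)) = #degree-3 monomials in 8 vars
C(n+d-1,d)=C(10,3)=120


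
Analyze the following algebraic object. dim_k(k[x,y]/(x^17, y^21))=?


Basis: x^i*y^j, i<17, j<21
17*21=357


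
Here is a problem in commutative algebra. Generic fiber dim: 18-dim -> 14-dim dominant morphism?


dim(fiber)=dim(X)-dim(Y)=18-14=4


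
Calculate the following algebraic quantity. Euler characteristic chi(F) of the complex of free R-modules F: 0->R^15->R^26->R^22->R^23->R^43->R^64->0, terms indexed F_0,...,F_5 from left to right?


chi = sum (-1)^i * rank:
(-1)^0*15=15
(-1)^1*26=-26
(-1)^2*22=22
(-1)^3*23=-23
(-1)^4*43=43
(-1)^5*64=-64
chi=-33


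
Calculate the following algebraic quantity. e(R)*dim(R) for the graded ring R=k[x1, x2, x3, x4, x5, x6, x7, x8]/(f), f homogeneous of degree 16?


e(R)=deg(f)=16, dim(R)=8-1=7
e*dim=16*7=112


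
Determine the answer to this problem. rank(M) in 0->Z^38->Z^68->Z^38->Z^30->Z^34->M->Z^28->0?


Alt sum=0:
(-1)^0*38 + (-1)^1*68 + (-1)^2*38 + (-1)^3*30 + (-1)^4*34 + (-1)^5*? + (-1)^6*28=0
rank(M)=40


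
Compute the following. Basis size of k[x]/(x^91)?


Basis: 1,x,...,x^90
dim=91


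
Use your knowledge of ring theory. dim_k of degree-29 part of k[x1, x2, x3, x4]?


C(d+n-1,n-1)=C(32,3)=4960


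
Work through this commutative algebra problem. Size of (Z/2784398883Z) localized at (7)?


7-primary part: 2784398883=7^9*69
Size=7^9=40353607


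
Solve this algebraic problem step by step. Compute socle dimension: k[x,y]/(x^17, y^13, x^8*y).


Socle = ann(m) = span of standard monomials u with x*u, y*u in I (staircase corners).
Minimal generators: x^17, x^8*y, y^13
Corners: x^7y^12, x^16
Socle dim=2


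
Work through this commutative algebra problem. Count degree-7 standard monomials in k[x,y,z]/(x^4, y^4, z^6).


Need i<4, j<4, k<6 with i+j+k=7.
For each i, j ranges over max(0,7-i-5)..min(3,7-i):
  i=0: j in [2,3] -> 2
  i=1: j in [1,3] -> 3
  i=2: j in [0,3] -> 4
  i=3: j in [0,3] -> 4
H(7) = 2+3+4+4 = 13


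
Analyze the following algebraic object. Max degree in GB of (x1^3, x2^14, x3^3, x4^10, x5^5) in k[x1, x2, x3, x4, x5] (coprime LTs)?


Pure powers, coprime LTs => already GB.
Degrees: 3, 14, 3, 10, 5
Max=14


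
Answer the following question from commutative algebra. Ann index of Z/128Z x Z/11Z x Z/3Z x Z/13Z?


Exponent = lcm of the cyclic orders; pairwise coprime => product.
2^7*11^1*3^1*13^1=128*11*3*13=54912


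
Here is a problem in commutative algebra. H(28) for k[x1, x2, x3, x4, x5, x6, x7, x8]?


C(d+n-1,n-1)=C(35,7)=6724520


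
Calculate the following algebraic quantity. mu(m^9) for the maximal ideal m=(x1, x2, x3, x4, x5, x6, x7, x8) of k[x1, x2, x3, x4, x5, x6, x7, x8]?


Graded Nakayama: mu(m^d) = dim_k (m^d/m^(d+1)) = #degree-9 monomials in 8 vars
C(n+d-1,d)=C(16,9)=11440


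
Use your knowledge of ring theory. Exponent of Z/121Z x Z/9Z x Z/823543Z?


Exponent = lcm of the cyclic orders; pairwise coprime => product.
11^2*3^2*7^7=121*9*823543=896838327


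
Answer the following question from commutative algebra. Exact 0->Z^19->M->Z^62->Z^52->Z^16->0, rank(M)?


Alt sum=0:
(-1)^0*19 + (-1)^1*? + (-1)^2*62 + (-1)^3*52 + (-1)^4*16=0
rank(M)=45


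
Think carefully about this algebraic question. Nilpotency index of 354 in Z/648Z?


354^k mod 648:
k=1: 354
k=2: 252
k=3: 432
k=4: 0
First zero at k = 4


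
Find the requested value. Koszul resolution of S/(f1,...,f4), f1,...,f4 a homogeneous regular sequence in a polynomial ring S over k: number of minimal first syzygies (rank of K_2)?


Regular sequence => Koszul complex is the minimal free resolution.
Syz_1 minimally generated by Koszul relations f_i*e_j - f_j*e_i (i<j): mu(Syz_1) = beta_2 = C(m,2) = m(m-1)/2
m=4
4*3/2 = 6


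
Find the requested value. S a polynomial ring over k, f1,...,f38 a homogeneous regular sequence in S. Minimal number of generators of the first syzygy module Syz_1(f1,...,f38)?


Regular sequence => Koszul complex is the minimal free resolution.
Syz_1 minimally generated by Koszul relations f_i*e_j - f_j*e_i (i<j): mu(Syz_1) = beta_2 = C(m,2) = m(m-1)/2
m=38
38*37/2 = 703


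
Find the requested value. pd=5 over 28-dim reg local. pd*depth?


pd+depth=28
depth=28-5=23
pd*depth=5*23=115


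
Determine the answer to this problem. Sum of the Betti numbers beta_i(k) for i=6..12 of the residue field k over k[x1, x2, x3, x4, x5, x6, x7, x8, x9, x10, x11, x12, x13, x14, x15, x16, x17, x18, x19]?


Koszul resolution: beta_i(k)=C(n,i), n=19
C(19,6)=27132, C(19,7)=50388, C(19,8)=75582, C(19,9)=92378, C(19,10)=92378, C(19,11)=75582, C(19,12)=50388
Sum=463828


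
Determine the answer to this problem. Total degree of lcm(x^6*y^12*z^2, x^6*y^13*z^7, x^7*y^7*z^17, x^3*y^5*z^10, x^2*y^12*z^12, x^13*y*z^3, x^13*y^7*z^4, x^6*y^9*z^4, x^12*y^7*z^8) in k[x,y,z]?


lcm = componentwise max:
x: max(6,6,7,3,2,13,13,6,12)=13
y: max(12,13,7,5,12,1,7,9,7)=13
z: max(2,7,17,10,12,3,4,4,8)=17
Total=13+13+17=43


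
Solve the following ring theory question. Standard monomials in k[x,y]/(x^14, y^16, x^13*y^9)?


k[x,y]/I, I = (x^14, y^16, x^13*y^9)
Rect: 14x16=224. Corner: (14-13)x(16-9)=7.
dim = 224-7 = 217


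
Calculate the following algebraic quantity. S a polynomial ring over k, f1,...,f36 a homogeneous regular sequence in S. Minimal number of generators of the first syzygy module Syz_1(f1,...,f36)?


Regular sequence => Koszul complex is the minimal free resolution.
Syz_1 minimally generated by Koszul relations f_i*e_j - f_j*e_i (i<j): mu(Syz_1) = beta_2 = C(m,2) = m(m-1)/2
m=36
36*35/2 = 630


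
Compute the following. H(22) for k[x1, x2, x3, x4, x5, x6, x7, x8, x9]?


C(d+n-1,n-1)=C(30,8)=5852925


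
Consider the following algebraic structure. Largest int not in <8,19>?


gcd(8,19)=1 => F=ab-a-b=8*19-8-19=152-27=125


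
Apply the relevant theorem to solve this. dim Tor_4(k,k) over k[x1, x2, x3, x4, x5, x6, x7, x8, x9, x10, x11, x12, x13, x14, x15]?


Koszul: C(n,i)=C(15,4)=1365


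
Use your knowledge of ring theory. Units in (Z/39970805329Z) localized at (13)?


Local ring = Z/815730721Z.
phi(815730721) = 13^7*(13-1) = 752982204


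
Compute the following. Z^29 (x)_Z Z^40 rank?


rank(M(x)N) = rank(M)*rank(N)
29*40 = 1160


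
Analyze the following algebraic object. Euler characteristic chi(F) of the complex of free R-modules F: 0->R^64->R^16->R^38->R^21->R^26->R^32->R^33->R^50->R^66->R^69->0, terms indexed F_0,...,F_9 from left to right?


chi = sum (-1)^i * rank:
(-1)^0*64=64
(-1)^1*16=-16
(-1)^2*38=38
(-1)^3*21=-21
(-1)^4*26=26
(-1)^5*32=-32
(-1)^6*33=33
(-1)^7*50=-50
(-1)^8*66=66
(-1)^9*69=-69
chi=39


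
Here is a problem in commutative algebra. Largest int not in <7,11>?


gcd(7,11)=1 => F=ab-a-b=7*11-7-11=77-18=59


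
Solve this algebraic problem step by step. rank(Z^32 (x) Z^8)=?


rank(M(x)N) = rank(M)*rank(N)
32*8 = 256


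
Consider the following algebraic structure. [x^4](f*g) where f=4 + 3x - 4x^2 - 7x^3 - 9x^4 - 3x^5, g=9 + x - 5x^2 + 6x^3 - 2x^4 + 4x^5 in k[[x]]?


[x^4] = sum a_i*b_j, i+j=4
  4*-2=-8
  3*6=18
  -4*-5=20
  -7*1=-7
  -9*9=-81
Sum=-58


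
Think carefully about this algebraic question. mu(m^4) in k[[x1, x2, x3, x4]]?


C(n+d-1,d)=C(7,4)=35


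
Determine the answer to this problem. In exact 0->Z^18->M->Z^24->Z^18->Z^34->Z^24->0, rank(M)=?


Alt sum=0:
(-1)^0*18 + (-1)^1*? + (-1)^2*24 + (-1)^3*18 + (-1)^4*34 + (-1)^5*24=0
rank(M)=34


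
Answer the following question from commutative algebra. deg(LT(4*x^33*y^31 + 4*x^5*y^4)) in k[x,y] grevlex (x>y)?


LT: 4*x^33*y^31
deg_x=33, deg_y=31
Total=33+31=64


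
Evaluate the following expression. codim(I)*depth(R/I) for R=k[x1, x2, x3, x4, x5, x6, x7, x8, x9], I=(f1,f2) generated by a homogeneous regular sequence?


codim=2, depth=dim(R/I)=9-2=7
Product=2*7=14


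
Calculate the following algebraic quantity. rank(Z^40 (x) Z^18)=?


rank(M(x)N) = rank(M)*rank(N)
40*18 = 720


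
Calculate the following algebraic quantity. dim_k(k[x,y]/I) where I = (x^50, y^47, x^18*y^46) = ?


k[x,y]/I, I = (x^50, y^47, x^18*y^46)
Rect: 50x47=2350. Corner: (50-18)x(47-46)=32.
dim = 2350-32 = 2318


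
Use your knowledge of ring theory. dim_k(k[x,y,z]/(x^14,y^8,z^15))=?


Basis: x^iy^jz^k, i<14,j<8,k<15
14*8*15=1680


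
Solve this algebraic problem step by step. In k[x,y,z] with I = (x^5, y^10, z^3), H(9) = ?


Need i<5, j<10, k<3 with i+j+k=9.
For each i, j ranges over max(0,9-i-2)..min(9,9-i):
  i=0: j in [7,9] -> 3
  i=1: j in [6,8] -> 3
  i=2: j in [5,7] -> 3
  i=3: j in [4,6] -> 3
  i=4: j in [3,5] -> 3
H(9) = 3+3+3+3+3 = 15


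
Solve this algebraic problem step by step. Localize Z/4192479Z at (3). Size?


3-primary part: 4192479=3^10*71
Size=3^10=59049


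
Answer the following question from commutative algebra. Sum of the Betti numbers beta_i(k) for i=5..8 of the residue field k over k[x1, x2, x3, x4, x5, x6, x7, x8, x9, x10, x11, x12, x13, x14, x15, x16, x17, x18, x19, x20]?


Koszul resolution: beta_i(k)=C(n,i), n=20
C(20,5)=15504, C(20,6)=38760, C(20,7)=77520, C(20,8)=125970
Sum=257754


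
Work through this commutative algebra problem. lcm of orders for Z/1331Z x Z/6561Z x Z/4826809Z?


Exponent = lcm of the cyclic orders; pairwise coprime => product.
11^3*3^8*13^6=1331*6561*4826809=42151031513019


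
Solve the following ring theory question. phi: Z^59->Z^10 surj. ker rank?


rank(ker) = 59-10 = 49


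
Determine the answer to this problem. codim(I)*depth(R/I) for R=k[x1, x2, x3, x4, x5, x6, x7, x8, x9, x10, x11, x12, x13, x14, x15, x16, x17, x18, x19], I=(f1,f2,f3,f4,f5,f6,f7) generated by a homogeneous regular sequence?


codim=7, depth=dim(R/I)=19-7=12
Product=7*12=84


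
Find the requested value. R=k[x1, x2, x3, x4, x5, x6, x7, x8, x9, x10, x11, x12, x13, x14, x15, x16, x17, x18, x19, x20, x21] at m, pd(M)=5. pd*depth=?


pd+depth=21
depth=21-5=16
pd*depth=5*16=80


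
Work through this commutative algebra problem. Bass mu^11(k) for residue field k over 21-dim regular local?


C(n,i)=C(21,11)=352716


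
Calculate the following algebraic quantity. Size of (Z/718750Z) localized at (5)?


5-primary part: 718750=5^6*46
Size=5^6=15625


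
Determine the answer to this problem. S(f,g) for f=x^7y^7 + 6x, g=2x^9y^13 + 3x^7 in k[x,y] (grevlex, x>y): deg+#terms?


LT(f)=x^7y^7, LT(g)=2x^9y^13
lcm(LM)=x^9y^13
S(f,g) (scaled by 2 to clear denominators) = 2x^2y^6*f - 1*g = 12x^3y^6 - 3x^7
2 terms, deg 9.
9+2=11


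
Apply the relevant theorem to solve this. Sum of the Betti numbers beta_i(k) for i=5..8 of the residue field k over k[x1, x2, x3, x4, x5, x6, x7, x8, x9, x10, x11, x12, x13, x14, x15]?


Koszul resolution: beta_i(k)=C(n,i), n=15
C(15,5)=3003, C(15,6)=5005, C(15,7)=6435, C(15,8)=6435
Sum=20878


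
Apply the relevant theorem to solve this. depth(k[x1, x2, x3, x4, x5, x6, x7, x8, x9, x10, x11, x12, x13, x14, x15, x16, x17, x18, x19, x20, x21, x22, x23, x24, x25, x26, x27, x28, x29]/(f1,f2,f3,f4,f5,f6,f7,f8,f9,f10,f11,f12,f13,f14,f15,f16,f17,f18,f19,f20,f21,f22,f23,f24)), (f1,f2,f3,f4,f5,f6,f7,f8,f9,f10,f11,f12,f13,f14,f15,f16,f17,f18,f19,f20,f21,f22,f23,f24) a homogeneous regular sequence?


depth(R)=29
depth(R/I)=29-24=5


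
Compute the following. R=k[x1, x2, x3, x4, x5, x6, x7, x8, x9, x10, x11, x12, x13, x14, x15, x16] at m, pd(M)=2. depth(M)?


pd+depth=depth(R)=16
depth=16-2=14


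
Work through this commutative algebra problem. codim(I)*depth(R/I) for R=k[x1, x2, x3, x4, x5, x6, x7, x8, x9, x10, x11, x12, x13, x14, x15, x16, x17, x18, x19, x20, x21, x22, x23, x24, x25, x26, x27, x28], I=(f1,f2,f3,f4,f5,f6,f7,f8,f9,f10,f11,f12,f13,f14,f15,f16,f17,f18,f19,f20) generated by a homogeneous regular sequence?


codim=20, depth=dim(R/I)=28-20=8
Product=20*8=160


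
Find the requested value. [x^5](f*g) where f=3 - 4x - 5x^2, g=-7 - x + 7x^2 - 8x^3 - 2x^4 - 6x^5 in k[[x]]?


[x^5] = sum a_i*b_j, i+j=5
  3*-6=-18
  -4*-2=8
  -5*-8=40
Sum=30


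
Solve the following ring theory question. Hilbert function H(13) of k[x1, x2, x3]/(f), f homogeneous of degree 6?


C(15,2)-C(9,2)=105-36=69


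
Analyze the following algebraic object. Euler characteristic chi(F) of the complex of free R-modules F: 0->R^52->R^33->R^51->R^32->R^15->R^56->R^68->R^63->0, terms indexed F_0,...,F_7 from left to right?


chi = sum (-1)^i * rank:
(-1)^0*52=52
(-1)^1*33=-33
(-1)^2*51=51
(-1)^3*32=-32
(-1)^4*15=15
(-1)^5*56=-56
(-1)^6*68=68
(-1)^7*63=-63
chi=2


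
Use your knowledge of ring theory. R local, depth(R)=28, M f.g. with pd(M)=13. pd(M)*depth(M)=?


pd+depth=28
depth=28-13=15
pd*depth=13*15=195


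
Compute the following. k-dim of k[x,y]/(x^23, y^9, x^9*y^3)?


k[x,y]/I, I = (x^23, y^9, x^9*y^3)
Rect: 23x9=207. Corner: (23-9)x(9-3)=84.
dim = 207-84 = 123


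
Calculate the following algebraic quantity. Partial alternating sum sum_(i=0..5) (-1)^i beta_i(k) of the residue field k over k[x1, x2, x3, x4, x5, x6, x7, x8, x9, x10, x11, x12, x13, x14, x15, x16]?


Koszul resolution: beta_i(k)=C(n,i), n=16
sum_(i=0..p) (-1)^i C(n,i) = (-1)^p C(n-1,p)
(-1)^5*C(15,5) = (-1)^5*3003 = -3003


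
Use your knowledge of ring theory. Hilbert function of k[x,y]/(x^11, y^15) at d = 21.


k[x,y], I = (x^11, y^15), d = 21
Need i < 11 and d-i < 15.
Range: 7 <= i <= 10.
H(21) = 4


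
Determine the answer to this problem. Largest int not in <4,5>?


gcd(4,5)=1 => F=ab-a-b=4*5-4-5=20-9=11


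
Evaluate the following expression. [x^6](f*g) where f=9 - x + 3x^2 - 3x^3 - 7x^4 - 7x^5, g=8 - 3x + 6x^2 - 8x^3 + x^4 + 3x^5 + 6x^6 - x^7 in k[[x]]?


[x^6] = sum a_i*b_j, i+j=6
  9*6=54
  -1*3=-3
  3*1=3
  -3*-8=24
  -7*6=-42
  -7*-3=21
Sum=57


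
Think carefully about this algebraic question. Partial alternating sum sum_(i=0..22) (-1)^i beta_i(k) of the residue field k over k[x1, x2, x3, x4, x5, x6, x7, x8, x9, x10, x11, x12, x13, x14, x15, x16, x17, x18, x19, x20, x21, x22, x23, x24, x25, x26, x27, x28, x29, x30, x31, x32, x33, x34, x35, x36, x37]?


Koszul resolution: beta_i(k)=C(n,i), n=37
sum_(i=0..p) (-1)^i C(n,i) = (-1)^p C(n-1,p)
(-1)^22*C(36,22) = (-1)^22*3796297200 = 3796297200


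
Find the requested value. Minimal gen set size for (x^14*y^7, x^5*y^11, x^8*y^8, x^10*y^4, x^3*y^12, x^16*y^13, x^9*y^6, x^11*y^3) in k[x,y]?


Remove redundant (divisible by others).
x^14*y^7 redundant.
x^16*y^13 redundant.
Min: x^11*y^3, x^10*y^4, x^9*y^6, x^8*y^8, x^5*y^11, x^3*y^12
Count=6


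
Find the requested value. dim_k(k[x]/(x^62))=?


Basis: 1,x,...,x^61
dim=62


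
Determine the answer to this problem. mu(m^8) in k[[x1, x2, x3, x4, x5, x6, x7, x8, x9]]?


C(n+d-1,d)=C(16,8)=12870


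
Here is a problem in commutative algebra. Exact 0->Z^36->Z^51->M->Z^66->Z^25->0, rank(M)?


Alt sum=0:
(-1)^0*36 + (-1)^1*51 + (-1)^2*? + (-1)^3*66 + (-1)^4*25=0
rank(M)=56


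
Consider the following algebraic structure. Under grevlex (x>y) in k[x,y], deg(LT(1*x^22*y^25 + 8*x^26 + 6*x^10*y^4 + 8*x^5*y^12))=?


LT: 1*x^22*y^25
deg_x=22, deg_y=25
Total=22+25=47


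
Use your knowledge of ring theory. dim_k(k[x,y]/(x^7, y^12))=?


Basis: x^i*y^j, i<7, j<12
7*12=84


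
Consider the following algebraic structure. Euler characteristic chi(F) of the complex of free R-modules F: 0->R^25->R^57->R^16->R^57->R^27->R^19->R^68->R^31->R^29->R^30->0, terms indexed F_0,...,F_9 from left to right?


chi = sum (-1)^i * rank:
(-1)^0*25=25
(-1)^1*57=-57
(-1)^2*16=16
(-1)^3*57=-57
(-1)^4*27=27
(-1)^5*19=-19
(-1)^6*68=68
(-1)^7*31=-31
(-1)^8*29=29
(-1)^9*30=-30
chi=-29


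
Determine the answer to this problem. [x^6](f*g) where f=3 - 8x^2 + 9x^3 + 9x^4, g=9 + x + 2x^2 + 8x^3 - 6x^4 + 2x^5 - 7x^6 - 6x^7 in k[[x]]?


[x^6] = sum a_i*b_j, i+j=6
  3*-7=-21
  -8*-6=48
  9*8=72
  9*2=18
Sum=117


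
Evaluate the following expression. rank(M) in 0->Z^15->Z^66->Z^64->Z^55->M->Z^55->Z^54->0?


Alt sum=0:
(-1)^0*15 + (-1)^1*66 + (-1)^2*64 + (-1)^3*55 + (-1)^4*? + (-1)^5*55 + (-1)^6*54=0
rank(M)=43


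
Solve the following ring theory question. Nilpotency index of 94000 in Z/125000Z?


94000^k mod 125000:
k=1: 94000
k=2: 0
First zero at k = 2


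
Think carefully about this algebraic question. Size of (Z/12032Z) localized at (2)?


2-primary part: 12032=2^8*47
Size=2^8=256


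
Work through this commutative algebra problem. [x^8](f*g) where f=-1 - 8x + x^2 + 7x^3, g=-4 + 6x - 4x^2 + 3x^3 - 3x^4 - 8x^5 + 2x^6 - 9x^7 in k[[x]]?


[x^8] = sum a_i*b_j, i+j=8
  -8*-9=72
  1*2=2
  7*-8=-56
Sum=18


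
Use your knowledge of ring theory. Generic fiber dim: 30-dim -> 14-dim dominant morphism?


dim(fiber)=dim(X)-dim(Y)=30-14=16


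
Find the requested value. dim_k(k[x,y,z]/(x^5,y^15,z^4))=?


Basis: x^iy^jz^k, i<5,j<15,k<4
5*15*4=300


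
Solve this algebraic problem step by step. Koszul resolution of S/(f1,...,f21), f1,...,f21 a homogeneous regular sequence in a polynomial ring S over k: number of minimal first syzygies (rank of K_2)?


Regular sequence => Koszul complex is the minimal free resolution.
Syz_1 minimally generated by Koszul relations f_i*e_j - f_j*e_i (i<j): mu(Syz_1) = beta_2 = C(m,2) = m(m-1)/2
m=21
21*20/2 = 210


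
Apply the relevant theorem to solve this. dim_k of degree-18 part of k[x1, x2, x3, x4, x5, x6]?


C(d+n-1,n-1)=C(23,5)=33649


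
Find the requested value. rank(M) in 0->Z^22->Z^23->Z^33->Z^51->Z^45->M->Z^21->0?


Alt sum=0:
(-1)^0*22 + (-1)^1*23 + (-1)^2*33 + (-1)^3*51 + (-1)^4*45 + (-1)^5*? + (-1)^6*21=0
rank(M)=47


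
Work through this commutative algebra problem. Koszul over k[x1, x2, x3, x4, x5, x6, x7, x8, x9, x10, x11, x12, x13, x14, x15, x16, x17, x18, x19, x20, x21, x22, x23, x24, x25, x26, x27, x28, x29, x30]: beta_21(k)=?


C(n,i)=C(30,21)=14307150


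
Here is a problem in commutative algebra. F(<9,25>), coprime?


gcd(9,25)=1 => F=ab-a-b=9*25-9-25=225-34=191


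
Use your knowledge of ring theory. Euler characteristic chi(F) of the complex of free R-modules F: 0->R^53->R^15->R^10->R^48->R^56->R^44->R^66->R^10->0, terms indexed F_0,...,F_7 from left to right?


chi = sum (-1)^i * rank:
(-1)^0*53=53
(-1)^1*15=-15
(-1)^2*10=10
(-1)^3*48=-48
(-1)^4*56=56
(-1)^5*44=-44
(-1)^6*66=66
(-1)^7*10=-10
chi=68


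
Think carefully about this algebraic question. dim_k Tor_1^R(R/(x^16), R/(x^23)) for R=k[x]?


Tor_1(R/I,R/J)=(I cap J)/IJ=(x^23)/(x^39)
dim=39-23=min(16,23)=16


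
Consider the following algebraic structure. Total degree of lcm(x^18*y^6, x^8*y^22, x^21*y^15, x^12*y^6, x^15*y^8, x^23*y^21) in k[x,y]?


lcm = componentwise max:
x: max(18,8,21,12,15,23)=23
y: max(6,22,15,6,8,21)=22
Total=23+22=45


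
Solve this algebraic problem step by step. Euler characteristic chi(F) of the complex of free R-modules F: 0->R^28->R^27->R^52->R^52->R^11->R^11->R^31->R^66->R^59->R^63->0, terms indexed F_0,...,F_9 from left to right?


chi = sum (-1)^i * rank:
(-1)^0*28=28
(-1)^1*27=-27
(-1)^2*52=52
(-1)^3*52=-52
(-1)^4*11=11
(-1)^5*11=-11
(-1)^6*31=31
(-1)^7*66=-66
(-1)^8*59=59
(-1)^9*63=-63
chi=-38


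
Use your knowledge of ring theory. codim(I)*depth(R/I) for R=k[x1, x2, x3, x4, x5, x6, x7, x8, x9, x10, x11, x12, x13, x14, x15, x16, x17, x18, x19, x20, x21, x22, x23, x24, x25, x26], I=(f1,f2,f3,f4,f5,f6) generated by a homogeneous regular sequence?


codim=6, depth=dim(R/I)=26-6=20
Product=6*20=120


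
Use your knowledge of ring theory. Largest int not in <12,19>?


gcd(12,19)=1 => F=ab-a-b=12*19-12-19=228-31=197


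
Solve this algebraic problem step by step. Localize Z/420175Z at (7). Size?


7-primary part: 420175=7^5*25
Size=7^5=16807


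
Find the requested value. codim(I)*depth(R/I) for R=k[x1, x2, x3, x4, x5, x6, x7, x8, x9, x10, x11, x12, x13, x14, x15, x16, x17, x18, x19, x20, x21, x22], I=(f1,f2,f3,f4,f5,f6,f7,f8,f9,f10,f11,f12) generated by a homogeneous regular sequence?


codim=12, depth=dim(R/I)=22-12=10
Product=12*10=120


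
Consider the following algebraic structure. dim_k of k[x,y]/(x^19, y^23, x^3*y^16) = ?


k[x,y]/I, I = (x^19, y^23, x^3*y^16)
Rect: 19x23=437. Corner: (19-3)x(23-16)=112.
dim = 437-112 = 325


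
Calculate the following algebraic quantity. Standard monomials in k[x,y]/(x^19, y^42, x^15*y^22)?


k[x,y]/I, I = (x^19, y^42, x^15*y^22)
Rect: 19x42=798. Corner: (19-15)x(42-22)=80.
dim = 798-80 = 718


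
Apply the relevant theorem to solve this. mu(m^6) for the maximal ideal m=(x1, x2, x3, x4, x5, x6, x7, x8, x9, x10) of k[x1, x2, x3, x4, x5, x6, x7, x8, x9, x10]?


Graded Nakayama: mu(m^d) = dim_k (m^d/m^(d+1)) = #degree-6 monomials in 10 vars
C(n+d-1,d)=C(15,6)=5005


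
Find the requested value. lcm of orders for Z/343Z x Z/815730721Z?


Exponent = lcm of the cyclic orders; pairwise coprime => product.
7^3*13^8=343*815730721=279795637303


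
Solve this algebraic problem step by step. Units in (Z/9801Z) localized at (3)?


Local ring = Z/81Z.
phi(81) = 3^3*(3-1) = 54


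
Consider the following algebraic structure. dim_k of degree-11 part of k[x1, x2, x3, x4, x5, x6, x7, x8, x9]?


C(d+n-1,n-1)=C(19,8)=75582


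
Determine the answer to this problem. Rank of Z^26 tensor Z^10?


rank(M(x)N) = rank(M)*rank(N)
26*10 = 260


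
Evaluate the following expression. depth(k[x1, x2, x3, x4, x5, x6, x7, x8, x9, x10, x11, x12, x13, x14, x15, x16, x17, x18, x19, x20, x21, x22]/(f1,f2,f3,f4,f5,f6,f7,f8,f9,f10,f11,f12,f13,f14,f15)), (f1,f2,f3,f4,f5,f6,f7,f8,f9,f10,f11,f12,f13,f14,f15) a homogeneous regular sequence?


depth(R)=22
depth(R/I)=22-15=7


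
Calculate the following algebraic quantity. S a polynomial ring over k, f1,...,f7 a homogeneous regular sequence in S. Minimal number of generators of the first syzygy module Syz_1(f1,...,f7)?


Regular sequence => Koszul complex is the minimal free resolution.
Syz_1 minimally generated by Koszul relations f_i*e_j - f_j*e_i (i<j): mu(Syz_1) = beta_2 = C(m,2) = m(m-1)/2
m=7
7*6/2 = 21


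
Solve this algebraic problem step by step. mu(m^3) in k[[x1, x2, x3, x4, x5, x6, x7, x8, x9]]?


C(n+d-1,d)=C(11,3)=165


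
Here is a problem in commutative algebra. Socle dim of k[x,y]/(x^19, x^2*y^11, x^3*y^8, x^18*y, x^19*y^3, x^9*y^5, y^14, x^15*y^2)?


Socle = ann(m) = span of standard monomials u with x*u, y*u in I (staircase corners).
Redundant generators: x^19*y^3
Minimal generators: x^19, x^18*y, x^15*y^2, x^9*y^5, x^3*y^8, x^2*y^11, y^14
Corners: xy^13, x^2y^10, x^8y^7, x^14y^4, x^17y, x^18
Socle dim=6


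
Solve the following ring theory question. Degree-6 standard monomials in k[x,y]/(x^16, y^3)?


k[x,y], I = (x^16, y^3), d = 6
Need i < 16 and d-i < 3.
Range: 4 <= i <= 6.
H(6) = 3


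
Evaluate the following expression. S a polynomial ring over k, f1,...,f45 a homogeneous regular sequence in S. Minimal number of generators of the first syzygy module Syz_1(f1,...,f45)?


Regular sequence => Koszul complex is the minimal free resolution.
Syz_1 minimally generated by Koszul relations f_i*e_j - f_j*e_i (i<j): mu(Syz_1) = beta_2 = C(m,2) = m(m-1)/2
m=45
45*44/2 = 990


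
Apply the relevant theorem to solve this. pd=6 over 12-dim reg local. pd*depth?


pd+depth=12
depth=12-6=6
pd*depth=6*6=36


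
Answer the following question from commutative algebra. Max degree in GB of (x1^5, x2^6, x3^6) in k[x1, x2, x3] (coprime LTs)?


Pure powers, coprime LTs => already GB.
Degrees: 5, 6, 6
Max=6


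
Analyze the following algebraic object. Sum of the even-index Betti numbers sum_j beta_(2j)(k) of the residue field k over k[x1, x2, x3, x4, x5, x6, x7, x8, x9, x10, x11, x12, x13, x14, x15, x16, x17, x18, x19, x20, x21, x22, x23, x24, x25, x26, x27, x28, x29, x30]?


Koszul resolution: beta_i(k)=C(n,i), n=30
sum_even C(30,i) = 2^(n-1) = 2^29 = 536870912


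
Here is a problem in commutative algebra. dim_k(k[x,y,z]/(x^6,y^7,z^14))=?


Basis: x^iy^jz^k, i<6,j<7,k<14
6*7*14=588


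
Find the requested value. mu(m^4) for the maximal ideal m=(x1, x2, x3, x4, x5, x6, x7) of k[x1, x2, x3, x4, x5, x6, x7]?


Graded Nakayama: mu(m^d) = dim_k (m^d/m^(d+1)) = #degree-4 monomials in 7 vars
C(n+d-1,d)=C(10,4)=210


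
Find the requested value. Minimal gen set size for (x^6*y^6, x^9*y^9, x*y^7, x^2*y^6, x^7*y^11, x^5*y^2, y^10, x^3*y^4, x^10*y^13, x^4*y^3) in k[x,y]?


Remove redundant (divisible by others).
x^9*y^9 redundant.
x^6*y^6 redundant.
x^7*y^11 redundant.
x^10*y^13 redundant.
Min: x^5*y^2, x^4*y^3, x^3*y^4, x^2*y^6, x*y^7, y^10
Count=6


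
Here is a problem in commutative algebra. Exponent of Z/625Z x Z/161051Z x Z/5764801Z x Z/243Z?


Exponent = lcm of the cyclic orders; pairwise coprime => product.
5^4*11^5*7^8*3^5=625*161051*5764801*243=141004845438620625


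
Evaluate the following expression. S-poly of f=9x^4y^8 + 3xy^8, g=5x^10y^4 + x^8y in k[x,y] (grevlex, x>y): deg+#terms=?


LT(f)=9x^4y^8, LT(g)=5x^10y^4
lcm(LM)=x^10y^8
S(f,g) (scaled by 45 to clear denominators) = 5x^6*f - 9y^4*g = 15x^7y^8 - 9x^8y^5
2 terms, deg 15.
15+2=17


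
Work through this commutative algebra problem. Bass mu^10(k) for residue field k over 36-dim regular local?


C(n,i)=C(36,10)=254186856


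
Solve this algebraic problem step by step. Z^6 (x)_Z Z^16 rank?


rank(M(x)N) = rank(M)*rank(N)
6*16 = 96


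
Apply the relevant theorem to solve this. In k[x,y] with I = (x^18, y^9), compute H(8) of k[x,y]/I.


k[x,y], I = (x^18, y^9), d = 8
Need i < 18 and d-i < 9.
Range: 0 <= i <= 8.
H(8) = 9


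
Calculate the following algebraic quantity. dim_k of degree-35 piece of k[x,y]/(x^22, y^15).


k[x,y], I = (x^22, y^15), d = 35
Need i < 22 and d-i < 15.
Range: 21 <= i <= 21.
H(35) = 1


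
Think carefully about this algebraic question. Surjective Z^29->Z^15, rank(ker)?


rank(ker) = 29-15 = 14


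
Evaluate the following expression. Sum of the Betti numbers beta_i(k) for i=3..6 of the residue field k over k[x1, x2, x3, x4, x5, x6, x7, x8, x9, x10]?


Koszul resolution: beta_i(k)=C(n,i), n=10
C(10,3)=120, C(10,4)=210, C(10,5)=252, C(10,6)=210
Sum=792


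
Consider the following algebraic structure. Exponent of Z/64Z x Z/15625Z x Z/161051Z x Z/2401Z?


Exponent = lcm of the cyclic orders; pairwise coprime => product.
2^6*5^6*11^5*7^4=64*15625*161051*2401=386683451000000


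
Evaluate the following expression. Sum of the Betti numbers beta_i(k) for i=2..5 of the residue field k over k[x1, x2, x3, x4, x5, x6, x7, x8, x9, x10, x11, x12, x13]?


Koszul resolution: beta_i(k)=C(n,i), n=13
C(13,2)=78, C(13,3)=286, C(13,4)=715, C(13,5)=1287
Sum=2366


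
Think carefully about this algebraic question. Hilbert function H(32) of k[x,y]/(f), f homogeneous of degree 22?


H(t)=d for t>=d-1.
d=22, t=32
H(32)=22


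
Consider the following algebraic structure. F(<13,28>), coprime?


gcd(13,28)=1 => F=ab-a-b=13*28-13-28=364-41=323


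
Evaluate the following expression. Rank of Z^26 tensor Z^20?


rank(M(x)N) = rank(M)*rank(N)
26*20 = 520


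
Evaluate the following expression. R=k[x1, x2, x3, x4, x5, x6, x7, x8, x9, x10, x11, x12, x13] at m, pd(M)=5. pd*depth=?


pd+depth=13
depth=13-5=8
pd*depth=5*8=40


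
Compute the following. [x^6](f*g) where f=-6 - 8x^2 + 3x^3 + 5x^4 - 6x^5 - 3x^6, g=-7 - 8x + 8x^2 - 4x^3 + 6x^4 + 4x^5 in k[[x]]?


[x^6] = sum a_i*b_j, i+j=6
  -8*6=-48
  3*-4=-12
  5*8=40
  -6*-8=48
  -3*-7=21
Sum=49


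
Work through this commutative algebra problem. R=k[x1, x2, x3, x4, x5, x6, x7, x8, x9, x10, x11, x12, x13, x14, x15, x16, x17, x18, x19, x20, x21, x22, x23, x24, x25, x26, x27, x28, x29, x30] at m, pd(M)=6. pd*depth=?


pd+depth=30
depth=30-6=24
pd*depth=6*24=144


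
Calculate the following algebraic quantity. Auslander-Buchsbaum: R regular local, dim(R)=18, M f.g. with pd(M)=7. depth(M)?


pd+depth=depth(R)=18
depth=18-7=11


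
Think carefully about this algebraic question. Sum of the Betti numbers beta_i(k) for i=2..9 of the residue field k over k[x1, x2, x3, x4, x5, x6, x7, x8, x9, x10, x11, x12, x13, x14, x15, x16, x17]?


Koszul resolution: beta_i(k)=C(n,i), n=17
C(17,2)=136, C(17,3)=680, C(17,4)=2380, C(17,5)=6188, C(17,6)=12376, C(17,7)=19448, C(17,8)=24310, C(17,9)=24310
Sum=89828


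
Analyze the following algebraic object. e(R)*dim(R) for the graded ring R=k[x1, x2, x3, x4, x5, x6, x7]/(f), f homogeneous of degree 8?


e(R)=deg(f)=8, dim(R)=7-1=6
e*dim=8*6=48


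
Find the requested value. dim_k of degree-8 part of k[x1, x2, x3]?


C(d+n-1,n-1)=C(10,2)=45


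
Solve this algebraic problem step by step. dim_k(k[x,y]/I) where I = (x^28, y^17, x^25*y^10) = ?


k[x,y]/I, I = (x^28, y^17, x^25*y^10)
Rect: 28x17=476. Corner: (28-25)x(17-10)=21.
dim = 476-21 = 455


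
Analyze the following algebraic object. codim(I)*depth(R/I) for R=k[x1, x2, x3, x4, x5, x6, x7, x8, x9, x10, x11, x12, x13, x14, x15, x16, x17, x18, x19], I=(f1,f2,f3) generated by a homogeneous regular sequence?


codim=3, depth=dim(R/I)=19-3=16
Product=3*16=48


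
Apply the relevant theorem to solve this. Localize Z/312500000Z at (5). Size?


5-primary part: 312500000=5^10*32
Size=5^10=9765625


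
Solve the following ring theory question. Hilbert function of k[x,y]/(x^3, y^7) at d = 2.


k[x,y], I = (x^3, y^7), d = 2
Need i < 3 and d-i < 7.
Range: 0 <= i <= 2.
H(2) = 3
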